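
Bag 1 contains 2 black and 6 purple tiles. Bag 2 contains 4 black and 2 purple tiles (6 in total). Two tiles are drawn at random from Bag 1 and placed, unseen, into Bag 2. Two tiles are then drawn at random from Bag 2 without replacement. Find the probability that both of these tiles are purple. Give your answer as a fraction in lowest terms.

127/784

Condition on how many of the transferred tiles are purple (from Bag 1: 6 purple of 8; then Bag 2 has 8 total).
  0 purple: C(6,0)C(2,2)/C(8,2) = 1/28; then P = C(2,2)/C(8,2) = 1/28
  1 purple: C(6,1)C(2,1)/C(8,2) = 3/7; then P = C(3,2)/C(8,2) = 3/28
  2 purple: C(6,2)C(2,0)/C(8,2) = 15/28; then P = C(4,2)/C(8,2) = 3/14
P(both purple) = 127/784 ≈ 0.1620.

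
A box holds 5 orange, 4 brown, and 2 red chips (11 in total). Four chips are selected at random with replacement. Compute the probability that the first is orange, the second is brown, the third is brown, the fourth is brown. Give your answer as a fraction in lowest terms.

320/14641

Multiply the conditional probability of each draw in order, with replacement (the composition resets each draw).
P = (5/11) · (4/11) · (4/11) · (4/11) = 320/14641 ≈ 0.0219.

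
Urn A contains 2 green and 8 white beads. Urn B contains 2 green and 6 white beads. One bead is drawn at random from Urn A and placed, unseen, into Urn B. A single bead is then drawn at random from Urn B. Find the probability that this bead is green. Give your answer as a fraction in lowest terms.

Condition on how many of the transferred beads are green (from Urn A: 2 green of 10; then Urn B has 9 total).
  0 green: C(2,0)C(8,1)/C(10,1) = 4/5; then P = 2/9
  1 green: C(2,1)C(8,0)/C(10,1) = 1/5; then P = 3/9
P(green from Urn B) = 11/45 ≈ 0.2444.

11/45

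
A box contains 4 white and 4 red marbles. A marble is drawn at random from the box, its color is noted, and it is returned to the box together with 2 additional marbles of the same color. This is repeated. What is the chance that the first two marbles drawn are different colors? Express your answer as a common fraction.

Either white then red, or red then white; after the first draw the total is 10.
P = (4/8)·(4/10) + (4/8)·(4/10) = 2/5 ≈ 0.4000.

2/5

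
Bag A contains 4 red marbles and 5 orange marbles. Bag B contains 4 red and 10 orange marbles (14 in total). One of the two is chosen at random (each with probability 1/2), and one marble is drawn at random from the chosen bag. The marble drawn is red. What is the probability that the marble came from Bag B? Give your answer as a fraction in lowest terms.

P(red | Bag A) = 4/9; P(red | Bag B) = 2/7.
P(red) = 1/2·4/9 + 1/2·2/7 = 23/63.
By Bayes' rule, P(Bag B | red) = 1/7 / 23/63 = 9/23 ≈ 0.3913.

9/23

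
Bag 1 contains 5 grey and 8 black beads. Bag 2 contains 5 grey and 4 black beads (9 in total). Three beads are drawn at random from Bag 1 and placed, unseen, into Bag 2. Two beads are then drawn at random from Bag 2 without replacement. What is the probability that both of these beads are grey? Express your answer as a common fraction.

Condition on how many of the transferred beads are grey (from Bag 1: 5 grey of 13; then Bag 2 has 12 total).
  0 grey: C(5,0)C(8,3)/C(13,3) = 28/143; then P = C(5,2)/C(12,2) = 5/33
  1 grey: C(5,1)C(8,2)/C(13,3) = 70/143; then P = C(6,2)/C(12,2) = 5/22
  2 grey: C(5,2)C(8,1)/C(13,3) = 40/143; then P = C(7,2)/C(12,2) = 7/22
  3 grey: C(5,3)C(8,0)/C(13,3) = 5/143; then P = C(8,2)/C(12,2) = 14/33
P(both grey) = 35/143 ≈ 0.2448.

35/143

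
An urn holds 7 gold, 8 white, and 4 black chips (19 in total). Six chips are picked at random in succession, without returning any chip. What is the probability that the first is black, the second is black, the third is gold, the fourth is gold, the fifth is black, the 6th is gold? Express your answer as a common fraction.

Multiply the conditional probability of each draw in order, without replacement, so each draw removes one from its color and from the total.
P = (4/19) · (3/18) · (7/17) · (6/16) · (2/15) · (5/14) = 1/3876 ≈ 0.0003.

1/3876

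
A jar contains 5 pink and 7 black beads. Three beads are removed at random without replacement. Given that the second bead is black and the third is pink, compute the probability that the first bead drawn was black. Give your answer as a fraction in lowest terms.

3/5

P(first=black and the second bead is black and the third is pink) = (7/12)·(6/11)·(5/10) = 7/44.
P(E) = Σ over first color = 7/66 + 7/44 = 35/132.
By Bayes, P(first=black | E) = 7/44 / 35/132 = 3/5 ≈ 0.6000.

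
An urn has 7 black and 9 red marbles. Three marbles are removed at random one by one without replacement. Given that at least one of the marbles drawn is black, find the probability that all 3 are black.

5/68

P(all 3 black) = C(7,3)/C(16,3) = 1/16; P(at least one black) = 1 − C(9,3)/C(16,3) = 17/20.
Since 'all 3 black' ⊆ 'at least one black', P(all 3 | at least one) = 1/16 / 17/20 = 5/68 ≈ 0.0735.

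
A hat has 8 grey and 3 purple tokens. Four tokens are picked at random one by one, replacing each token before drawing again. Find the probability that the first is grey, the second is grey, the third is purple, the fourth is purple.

Multiply the conditional probability of each draw in order, with replacement (the composition resets each draw).
P = (8/11) · (8/11) · (3/11) · (3/11) = 576/14641 ≈ 0.0393.

576/14641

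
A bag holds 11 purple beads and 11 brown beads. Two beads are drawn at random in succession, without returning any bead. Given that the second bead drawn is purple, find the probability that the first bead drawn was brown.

P(first=brown and the second bead drawn is purple) = (11/22)·(11/21) = 11/42.
P(the second bead drawn is purple) = Σ over first color = 5/21 + 11/42 = 1/2.
By Bayes, P(first=brown | the second bead drawn is purple) = 11/42 / 1/2 = 11/21 ≈ 0.5238.

11/21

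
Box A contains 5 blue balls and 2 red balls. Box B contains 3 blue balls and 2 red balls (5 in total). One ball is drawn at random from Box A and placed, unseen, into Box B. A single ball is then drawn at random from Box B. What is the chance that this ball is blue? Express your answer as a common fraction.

13/21

Condition on how many of the transferred balls are blue (from Box A: 5 blue of 7; then Box B has 6 total).
  0 blue: C(5,0)C(2,1)/C(7,1) = 2/7; then P = 3/6
  1 blue: C(5,1)C(2,0)/C(7,1) = 5/7; then P = 4/6
P(blue from Box B) = 13/21 ≈ 0.6190.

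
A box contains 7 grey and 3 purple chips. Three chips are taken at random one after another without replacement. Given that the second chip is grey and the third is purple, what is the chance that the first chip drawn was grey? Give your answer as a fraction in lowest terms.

P(first=grey and the second chip is grey and the third is purple) = (7/10)·(6/9)·(3/8) = 7/40.
P(E) = Σ over first color = 7/40 + 7/120 = 7/30.
By Bayes, P(first=grey | E) = 7/40 / 7/30 = 3/4 ≈ 0.7500.

3/4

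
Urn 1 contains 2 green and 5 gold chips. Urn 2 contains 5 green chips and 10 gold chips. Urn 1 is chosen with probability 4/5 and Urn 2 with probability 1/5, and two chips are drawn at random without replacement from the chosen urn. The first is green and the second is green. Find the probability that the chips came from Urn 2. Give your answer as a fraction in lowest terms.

1/3

P(E | Urn 1) = 1/21; P(E | Urn 2) = 2/21.
P(E) = 4/5·1/21 + 1/5·2/21 = 2/35.
By Bayes' rule, P(Urn 2 | E) = 2/105 / 2/35 = 1/3 ≈ 0.3333.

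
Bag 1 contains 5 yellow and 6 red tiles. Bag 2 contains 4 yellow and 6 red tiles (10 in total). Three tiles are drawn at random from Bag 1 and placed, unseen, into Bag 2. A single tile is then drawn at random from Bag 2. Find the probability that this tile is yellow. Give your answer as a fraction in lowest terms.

Condition on how many of the transferred tiles are yellow (from Bag 1: 5 yellow of 11; then Bag 2 has 13 total).
  0 yellow: C(5,0)C(6,3)/C(11,3) = 4/33; then P = 4/13
  1 yellow: C(5,1)C(6,2)/C(11,3) = 5/11; then P = 5/13
  2 yellow: C(5,2)C(6,1)/C(11,3) = 4/11; then P = 6/13
  3 yellow: C(5,3)C(6,0)/C(11,3) = 2/33; then P = 7/13
P(yellow from Bag 2) = 59/143 ≈ 0.4126.

59/143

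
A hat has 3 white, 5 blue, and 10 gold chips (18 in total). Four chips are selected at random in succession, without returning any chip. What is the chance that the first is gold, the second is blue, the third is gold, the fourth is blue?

5/204

Multiply the conditional probability of each draw in order, without replacement, so each draw removes one from its color and from the total.
P = (10/18) · (5/17) · (9/16) · (4/15) = 5/204 ≈ 0.0245.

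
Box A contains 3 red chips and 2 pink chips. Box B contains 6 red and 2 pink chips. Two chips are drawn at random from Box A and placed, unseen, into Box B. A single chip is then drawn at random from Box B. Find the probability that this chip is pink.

7/25

Condition on how many of the transferred chips are pink (from Box A: 2 pink of 5; then Box B has 10 total).
  0 pink: C(2,0)C(3,2)/C(5,2) = 3/10; then P = 2/10
  1 pink: C(2,1)C(3,1)/C(5,2) = 3/5; then P = 3/10
  2 pink: C(2,2)C(3,0)/C(5,2) = 1/10; then P = 4/10
P(pink from Box B) = 7/25 ≈ 0.2800.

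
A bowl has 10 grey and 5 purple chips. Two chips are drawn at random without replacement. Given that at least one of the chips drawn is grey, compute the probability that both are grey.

9/19

P(both grey) = C(10,2)/C(15,2) = 3/7; P(at least one grey) = 1 − C(5,2)/C(15,2) = 19/21.
Since 'both grey' ⊆ 'at least one grey', P(both | at least one) = 3/7 / 19/21 = 9/19 ≈ 0.4737.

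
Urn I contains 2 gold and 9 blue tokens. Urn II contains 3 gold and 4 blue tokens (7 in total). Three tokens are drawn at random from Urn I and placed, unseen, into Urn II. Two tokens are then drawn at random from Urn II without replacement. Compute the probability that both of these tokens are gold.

Condition on how many of the transferred tokens are gold (from Urn I: 2 gold of 11; then Urn II has 10 total).
  0 gold: C(2,0)C(9,3)/C(11,3) = 28/55; then P = C(3,2)/C(10,2) = 1/15
  1 gold: C(2,1)C(9,2)/C(11,3) = 24/55; then P = C(4,2)/C(10,2) = 2/15
  2 gold: C(2,2)C(9,1)/C(11,3) = 3/55; then P = C(5,2)/C(10,2) = 2/9
P(both gold) = 86/825 ≈ 0.1042.

86/825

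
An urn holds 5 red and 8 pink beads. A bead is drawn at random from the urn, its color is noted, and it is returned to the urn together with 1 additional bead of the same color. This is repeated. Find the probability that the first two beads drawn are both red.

15/91

After a red draw the urn holds 6 red out of 14.
P = (5/13)·(6/14) = 15/91 ≈ 0.1648.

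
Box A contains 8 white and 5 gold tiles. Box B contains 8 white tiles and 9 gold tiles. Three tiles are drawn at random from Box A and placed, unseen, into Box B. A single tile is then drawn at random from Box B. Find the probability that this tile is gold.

33/65

Condition on how many of the transferred tiles are gold (from Box A: 5 gold of 13; then Box B has 20 total).
  0 gold: C(5,0)C(8,3)/C(13,3) = 28/143; then P = 9/20
  1 gold: C(5,1)C(8,2)/C(13,3) = 70/143; then P = 10/20
  2 gold: C(5,2)C(8,1)/C(13,3) = 40/143; then P = 11/20
  3 gold: C(5,3)C(8,0)/C(13,3) = 5/143; then P = 12/20
P(gold from Box B) = 33/65 ≈ 0.5077.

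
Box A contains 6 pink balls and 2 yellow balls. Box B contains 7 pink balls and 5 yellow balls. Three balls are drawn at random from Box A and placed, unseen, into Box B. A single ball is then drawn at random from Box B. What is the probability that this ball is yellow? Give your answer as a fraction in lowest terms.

Condition on how many of the transferred balls are yellow (from Box A: 2 yellow of 8; then Box B has 15 total).
  0 yellow: C(2,0)C(6,3)/C(8,3) = 5/14; then P = 5/15
  1 yellow: C(2,1)C(6,2)/C(8,3) = 15/28; then P = 6/15
  2 yellow: C(2,2)C(6,1)/C(8,3) = 3/28; then P = 7/15
P(yellow from Box B) = 23/60 ≈ 0.3833.

23/60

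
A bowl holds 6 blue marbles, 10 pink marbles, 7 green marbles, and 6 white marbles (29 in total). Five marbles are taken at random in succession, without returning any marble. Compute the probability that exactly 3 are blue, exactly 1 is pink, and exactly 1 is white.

80/7917

Unordered draws without replacement: count favorable combinations over C(29,5).
Favorable = C(6,3) · C(10,1) · C(7,0) · C(6,1) = 1200; total = C(29,5) = 118755.
P = 1200/118755 = 80/7917 ≈ 0.0101.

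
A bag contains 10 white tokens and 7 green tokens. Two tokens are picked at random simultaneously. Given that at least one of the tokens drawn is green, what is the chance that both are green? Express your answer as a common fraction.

3/13

P(both green) = C(7,2)/C(17,2) = 21/136; P(at least one green) = 1 − C(10,2)/C(17,2) = 91/136.
Since 'both green' ⊆ 'at least one green', P(both | at least one) = 21/136 / 91/136 = 3/13 ≈ 0.2308.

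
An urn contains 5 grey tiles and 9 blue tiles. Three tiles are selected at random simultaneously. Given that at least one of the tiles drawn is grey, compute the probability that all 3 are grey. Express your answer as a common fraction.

P(all 3 grey) = C(5,3)/C(14,3) = 5/182; P(at least one grey) = 1 − C(9,3)/C(14,3) = 10/13.
Since 'all 3 grey' ⊆ 'at least one grey', P(all 3 | at least one) = 5/182 / 10/13 = 1/28 ≈ 0.0357.

1/28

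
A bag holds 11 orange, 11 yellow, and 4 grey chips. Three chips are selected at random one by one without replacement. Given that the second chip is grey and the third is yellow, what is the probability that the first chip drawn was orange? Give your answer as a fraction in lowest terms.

P(first=orange and the second chip is grey and the third is yellow) = (11/26)·(4/25)·(11/24) = 121/3900.
P(E) = Σ over first color = 121/3900 + 11/390 + 11/1300 = 22/325.
By Bayes, P(first=orange | E) = 121/3900 / 22/325 = 11/24 ≈ 0.4583.

11/24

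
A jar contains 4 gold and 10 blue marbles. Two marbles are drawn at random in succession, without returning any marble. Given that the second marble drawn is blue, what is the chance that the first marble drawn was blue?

P(first=blue and the second marble drawn is blue) = (10/14)·(9/13) = 45/91.
P(the second marble drawn is blue) = Σ over first color = 20/91 + 45/91 = 5/7.
By Bayes, P(first=blue | the second marble drawn is blue) = 45/91 / 5/7 = 9/13 ≈ 0.6923.

9/13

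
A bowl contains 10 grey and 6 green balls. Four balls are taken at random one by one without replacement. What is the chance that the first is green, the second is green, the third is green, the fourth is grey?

Multiply the conditional probability of each draw in order, without replacement, so each draw removes one from its color and from the total.
P = (6/16) · (5/15) · (4/14) · (10/13) = 5/182 ≈ 0.0275.

5/182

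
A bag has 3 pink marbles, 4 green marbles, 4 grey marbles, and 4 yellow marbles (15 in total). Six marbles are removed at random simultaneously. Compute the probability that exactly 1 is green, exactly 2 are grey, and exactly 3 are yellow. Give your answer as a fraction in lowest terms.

96/5005

Unordered draws without replacement: count favorable combinations over C(15,6).
Favorable = C(3,0) · C(4,1) · C(4,2) · C(4,3) = 96; total = C(15,6) = 5005.
P = 96/5005 = 96/5005 ≈ 0.0192.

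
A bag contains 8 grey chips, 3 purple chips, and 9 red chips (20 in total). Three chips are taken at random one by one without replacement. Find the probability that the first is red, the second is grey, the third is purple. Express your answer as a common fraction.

Multiply the conditional probability of each draw in order, without replacement, so each draw removes one from its color and from the total.
P = (9/20) · (8/19) · (3/18) = 3/95 ≈ 0.0316.

3/95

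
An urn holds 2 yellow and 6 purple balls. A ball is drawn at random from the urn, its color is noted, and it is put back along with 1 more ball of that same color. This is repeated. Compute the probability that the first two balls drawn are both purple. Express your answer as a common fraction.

After a purple draw the urn holds 7 purple out of 9.
P = (6/8)·(7/9) = 7/12 ≈ 0.5833.

7/12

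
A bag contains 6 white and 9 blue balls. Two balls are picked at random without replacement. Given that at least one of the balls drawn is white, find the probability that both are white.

P(both white) = C(6,2)/C(15,2) = 1/7; P(at least one white) = 1 − C(9,2)/C(15,2) = 23/35.
Since 'both white' ⊆ 'at least one white', P(both | at least one) = 1/7 / 23/35 = 5/23 ≈ 0.2174.

5/23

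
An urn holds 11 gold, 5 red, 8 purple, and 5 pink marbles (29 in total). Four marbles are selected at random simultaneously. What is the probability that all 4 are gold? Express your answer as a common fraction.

110/7917

Unordered draws without replacement: count favorable combinations over C(29,4).
Favorable = C(11,4) · C(5,0) · C(8,0) · C(5,0) = 330; total = C(29,4) = 23751.
P = 330/23751 = 110/7917 ≈ 0.0139.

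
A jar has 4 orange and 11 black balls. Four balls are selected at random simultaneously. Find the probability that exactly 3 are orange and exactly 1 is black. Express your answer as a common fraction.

44/1365

Unordered draws without replacement: count favorable combinations over C(15,4).
Favorable = C(4,3) · C(11,1) = 44; total = C(15,4) = 1365.
P = 44/1365 = 44/1365 ≈ 0.0322.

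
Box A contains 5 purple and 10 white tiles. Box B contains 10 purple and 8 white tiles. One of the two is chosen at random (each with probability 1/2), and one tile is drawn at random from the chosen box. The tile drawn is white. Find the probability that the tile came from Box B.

P(white | Box A) = 2/3; P(white | Box B) = 4/9.
P(white) = 1/2·2/3 + 1/2·4/9 = 5/9.
By Bayes' rule, P(Box B | white) = 2/9 / 5/9 = 2/5 ≈ 0.4000.

2/5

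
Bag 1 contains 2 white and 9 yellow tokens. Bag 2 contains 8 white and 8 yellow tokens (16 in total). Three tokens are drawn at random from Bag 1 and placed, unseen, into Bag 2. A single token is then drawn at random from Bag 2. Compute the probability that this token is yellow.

115/209

Condition on how many of the transferred tokens are yellow (from Bag 1: 9 yellow of 11; then Bag 2 has 19 total).
  1 yellow: C(9,1)C(2,2)/C(11,3) = 3/55; then P = 9/19
  2 yellow: C(9,2)C(2,1)/C(11,3) = 24/55; then P = 10/19
  3 yellow: C(9,3)C(2,0)/C(11,3) = 28/55; then P = 11/19
P(yellow from Bag 2) = 115/209 ≈ 0.5502.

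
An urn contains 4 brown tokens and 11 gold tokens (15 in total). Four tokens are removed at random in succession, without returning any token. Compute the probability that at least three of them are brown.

Sum the hypergeometric tail for j = 3,…,4 brown tokens.
Favorable = C(4,3)·C(11,1) + C(4,4)·C(11,0) = 45; total = C(15,4) = 1365.
P = 45/1365 = 3/91 ≈ 0.0330.

3/91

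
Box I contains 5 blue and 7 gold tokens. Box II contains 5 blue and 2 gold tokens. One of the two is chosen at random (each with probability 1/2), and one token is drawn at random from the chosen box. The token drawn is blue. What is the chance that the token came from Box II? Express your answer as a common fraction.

12/19

P(blue | Box I) = 5/12; P(blue | Box II) = 5/7.
P(blue) = 1/2·5/12 + 1/2·5/7 = 95/168.
By Bayes' rule, P(Box II | blue) = 5/14 / 95/168 = 12/19 ≈ 0.6316.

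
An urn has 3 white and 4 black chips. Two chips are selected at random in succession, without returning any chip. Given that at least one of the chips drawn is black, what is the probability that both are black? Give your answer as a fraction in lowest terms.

P(both black) = C(4,2)/C(7,2) = 2/7; P(at least one black) = 1 − C(3,2)/C(7,2) = 6/7.
Since 'both black' ⊆ 'at least one black', P(both | at least one) = 2/7 / 6/7 = 1/3 ≈ 0.3333.

1/3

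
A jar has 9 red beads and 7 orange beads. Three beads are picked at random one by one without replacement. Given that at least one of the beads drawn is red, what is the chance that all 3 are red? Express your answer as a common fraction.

4/25

P(all 3 red) = C(9,3)/C(16,3) = 3/20; P(at least one red) = 1 − C(7,3)/C(16,3) = 15/16.
Since 'all 3 red' ⊆ 'at least one red', P(all 3 | at least one) = 3/20 / 15/16 = 4/25 ≈ 0.1600.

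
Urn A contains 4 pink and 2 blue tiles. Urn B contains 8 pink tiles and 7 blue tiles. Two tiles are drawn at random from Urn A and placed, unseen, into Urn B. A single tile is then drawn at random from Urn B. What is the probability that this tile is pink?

Condition on how many of the transferred tiles are pink (from Urn A: 4 pink of 6; then Urn B has 17 total).
  0 pink: C(4,0)C(2,2)/C(6,2) = 1/15; then P = 8/17
  1 pink: C(4,1)C(2,1)/C(6,2) = 8/15; then P = 9/17
  2 pink: C(4,2)C(2,0)/C(6,2) = 2/5; then P = 10/17
P(pink from Urn B) = 28/51 ≈ 0.5490.

28/51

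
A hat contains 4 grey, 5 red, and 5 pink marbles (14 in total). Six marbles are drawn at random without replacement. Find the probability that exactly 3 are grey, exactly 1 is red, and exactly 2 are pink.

Unordered draws without replacement: count favorable combinations over C(14,6).
Favorable = C(4,3) · C(5,1) · C(5,2) = 200; total = C(14,6) = 3003.
P = 200/3003 = 200/3003 ≈ 0.0666.

200/3003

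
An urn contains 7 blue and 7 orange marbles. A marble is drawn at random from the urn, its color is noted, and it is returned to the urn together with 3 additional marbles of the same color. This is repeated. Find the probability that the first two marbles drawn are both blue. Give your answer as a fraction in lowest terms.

5/17

After a blue draw the urn holds 10 blue out of 17.
P = (7/14)·(10/17) = 5/17 ≈ 0.2941.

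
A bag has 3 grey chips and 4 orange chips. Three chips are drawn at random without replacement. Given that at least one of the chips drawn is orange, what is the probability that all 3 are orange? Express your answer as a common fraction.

P(all 3 orange) = C(4,3)/C(7,3) = 4/35; P(at least one orange) = 1 − C(3,3)/C(7,3) = 34/35.
Since 'all 3 orange' ⊆ 'at least one orange', P(all 3 | at least one) = 4/35 / 34/35 = 2/17 ≈ 0.1176.

2/17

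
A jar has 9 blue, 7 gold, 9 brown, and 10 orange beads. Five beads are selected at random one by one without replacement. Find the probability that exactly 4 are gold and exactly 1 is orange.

25/23188

Unordered draws without replacement: count favorable combinations over C(35,5).
Favorable = C(9,0) · C(7,4) · C(9,0) · C(10,1) = 350; total = C(35,5) = 324632.
P = 350/324632 = 25/23188 ≈ 0.0011.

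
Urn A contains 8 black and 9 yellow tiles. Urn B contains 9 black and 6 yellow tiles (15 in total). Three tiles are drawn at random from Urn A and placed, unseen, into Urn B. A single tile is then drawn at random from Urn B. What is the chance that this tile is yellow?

43/102

Condition on how many of the transferred tiles are yellow (from Urn A: 9 yellow of 17; then Urn B has 18 total).
  0 yellow: C(9,0)C(8,3)/C(17,3) = 7/85; then P = 6/18
  1 yellow: C(9,1)C(8,2)/C(17,3) = 63/170; then P = 7/18
  2 yellow: C(9,2)C(8,1)/C(17,3) = 36/85; then P = 8/18
  3 yellow: C(9,3)C(8,0)/C(17,3) = 21/170; then P = 9/18
P(yellow from Urn B) = 43/102 ≈ 0.4216.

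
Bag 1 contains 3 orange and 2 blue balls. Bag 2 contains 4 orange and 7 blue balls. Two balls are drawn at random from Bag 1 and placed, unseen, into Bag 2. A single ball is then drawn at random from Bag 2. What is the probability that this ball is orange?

2/5

Condition on how many of the transferred balls are orange (from Bag 1: 3 orange of 5; then Bag 2 has 13 total).
  0 orange: C(3,0)C(2,2)/C(5,2) = 1/10; then P = 4/13
  1 orange: C(3,1)C(2,1)/C(5,2) = 3/5; then P = 5/13
  2 orange: C(3,2)C(2,0)/C(5,2) = 3/10; then P = 6/13
P(orange from Bag 2) = 2/5 ≈ 0.4000.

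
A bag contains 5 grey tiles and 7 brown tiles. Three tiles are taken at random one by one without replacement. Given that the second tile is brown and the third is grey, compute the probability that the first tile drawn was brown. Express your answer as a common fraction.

P(first=brown and the second tile is brown and the third is grey) = (7/12)·(6/11)·(5/10) = 7/44.
P(E) = Σ over first color = 7/66 + 7/44 = 35/132.
By Bayes, P(first=brown | E) = 7/44 / 35/132 = 3/5 ≈ 0.6000.

3/5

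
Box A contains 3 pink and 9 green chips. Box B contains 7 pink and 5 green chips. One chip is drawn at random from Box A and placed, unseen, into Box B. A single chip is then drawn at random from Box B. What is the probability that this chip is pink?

Condition on how many of the transferred chips are pink (from Box A: 3 pink of 12; then Box B has 13 total).
  0 pink: C(3,0)C(9,1)/C(12,1) = 3/4; then P = 7/13
  1 pink: C(3,1)C(9,0)/C(12,1) = 1/4; then P = 8/13
P(pink from Box B) = 29/52 ≈ 0.5577.

29/52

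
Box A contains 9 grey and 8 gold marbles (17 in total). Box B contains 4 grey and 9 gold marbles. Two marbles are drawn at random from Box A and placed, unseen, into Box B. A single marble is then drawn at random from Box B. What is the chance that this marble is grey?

Condition on how many of the transferred marbles are grey (from Box A: 9 grey of 17; then Box B has 15 total).
  0 grey: C(9,0)C(8,2)/C(17,2) = 7/34; then P = 4/15
  1 grey: C(9,1)C(8,1)/C(17,2) = 9/17; then P = 5/15
  2 grey: C(9,2)C(8,0)/C(17,2) = 9/34; then P = 6/15
P(grey from Box B) = 86/255 ≈ 0.3373.

86/255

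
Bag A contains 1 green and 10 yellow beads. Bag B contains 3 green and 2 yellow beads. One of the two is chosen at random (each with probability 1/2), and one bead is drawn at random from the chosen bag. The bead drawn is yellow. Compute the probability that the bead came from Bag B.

P(yellow | Bag A) = 10/11; P(yellow | Bag B) = 2/5.
P(yellow) = 1/2·10/11 + 1/2·2/5 = 36/55.
By Bayes' rule, P(Bag B | yellow) = 1/5 / 36/55 = 11/36 ≈ 0.3056.

11/36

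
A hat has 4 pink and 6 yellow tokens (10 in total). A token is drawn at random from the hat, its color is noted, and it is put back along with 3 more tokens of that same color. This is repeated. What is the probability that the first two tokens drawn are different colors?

24/65

Either pink then yellow, or yellow then pink; after the first draw the total is 13.
P = (4/10)·(6/13) + (6/10)·(4/13) = 24/65 ≈ 0.3692.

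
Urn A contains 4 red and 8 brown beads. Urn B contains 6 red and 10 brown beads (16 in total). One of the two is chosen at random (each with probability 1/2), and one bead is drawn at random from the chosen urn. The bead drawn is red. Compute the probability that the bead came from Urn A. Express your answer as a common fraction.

P(red | Urn A) = 1/3; P(red | Urn B) = 3/8.
P(red) = 1/2·1/3 + 1/2·3/8 = 17/48.
By Bayes' rule, P(Urn A | red) = 1/6 / 17/48 = 8/17 ≈ 0.4706.

8/17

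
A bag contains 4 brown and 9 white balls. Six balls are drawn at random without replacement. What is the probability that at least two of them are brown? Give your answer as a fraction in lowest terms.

94/143

Sum the hypergeometric tail for j = 2,…,4 brown balls.
Favorable = C(4,2)·C(9,4) + C(4,3)·C(9,3) + C(4,4)·C(9,2) = 1128; total = C(13,6) = 1716.
P = 1128/1716 = 94/143 ≈ 0.6573.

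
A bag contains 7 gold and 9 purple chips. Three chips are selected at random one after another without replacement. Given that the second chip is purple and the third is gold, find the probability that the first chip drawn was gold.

P(first=gold and the second chip is purple and the third is gold) = (7/16)·(9/15)·(6/14) = 9/80.
P(E) = Σ over first color = 9/80 + 3/20 = 21/80.
By Bayes, P(first=gold | E) = 9/80 / 21/80 = 3/7 ≈ 0.4286.

3/7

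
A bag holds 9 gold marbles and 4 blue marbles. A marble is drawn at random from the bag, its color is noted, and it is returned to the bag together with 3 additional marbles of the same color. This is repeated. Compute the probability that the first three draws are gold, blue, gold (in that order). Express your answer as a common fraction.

Track the composition after each reinforcement of +3.
P = (9/13) · (4/16) · (12/19) = 27/247 ≈ 0.1093.

27/247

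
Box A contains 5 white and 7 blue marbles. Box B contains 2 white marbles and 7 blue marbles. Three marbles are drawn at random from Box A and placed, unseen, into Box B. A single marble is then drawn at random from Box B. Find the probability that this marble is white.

Condition on how many of the transferred marbles are white (from Box A: 5 white of 12; then Box B has 12 total).
  0 white: C(5,0)C(7,3)/C(12,3) = 7/44; then P = 2/12
  1 white: C(5,1)C(7,2)/C(12,3) = 21/44; then P = 3/12
  2 white: C(5,2)C(7,1)/C(12,3) = 7/22; then P = 4/12
  3 white: C(5,3)C(7,0)/C(12,3) = 1/22; then P = 5/12
P(white from Box B) = 13/48 ≈ 0.2708.

13/48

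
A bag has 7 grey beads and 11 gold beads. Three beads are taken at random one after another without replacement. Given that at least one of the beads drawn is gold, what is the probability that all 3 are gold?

15/71

P(all 3 gold) = C(11,3)/C(18,3) = 55/272; P(at least one gold) = 1 − C(7,3)/C(18,3) = 781/816.
Since 'all 3 gold' ⊆ 'at least one gold', P(all 3 | at least one) = 55/272 / 781/816 = 15/71 ≈ 0.2113.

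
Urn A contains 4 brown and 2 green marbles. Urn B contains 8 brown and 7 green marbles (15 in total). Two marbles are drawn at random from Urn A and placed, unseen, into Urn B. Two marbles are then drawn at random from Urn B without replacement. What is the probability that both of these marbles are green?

193/1020

Condition on how many of the transferred marbles are green (from Urn A: 2 green of 6; then Urn B has 17 total).
  0 green: C(2,0)C(4,2)/C(6,2) = 2/5; then P = C(7,2)/C(17,2) = 21/136
  1 green: C(2,1)C(4,1)/C(6,2) = 8/15; then P = C(8,2)/C(17,2) = 7/34
  2 green: C(2,2)C(4,0)/C(6,2) = 1/15; then P = C(9,2)/C(17,2) = 9/34
P(both green) = 193/1020 ≈ 0.1892.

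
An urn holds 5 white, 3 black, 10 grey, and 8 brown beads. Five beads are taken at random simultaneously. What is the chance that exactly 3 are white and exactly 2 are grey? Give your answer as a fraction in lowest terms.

45/6578

Unordered draws without replacement: count favorable combinations over C(26,5).
Favorable = C(5,3) · C(3,0) · C(10,2) · C(8,0) = 450; total = C(26,5) = 65780.
P = 450/65780 = 45/6578 ≈ 0.0068.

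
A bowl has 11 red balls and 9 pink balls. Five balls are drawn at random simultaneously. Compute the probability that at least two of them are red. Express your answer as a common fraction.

583/646

Sum the hypergeometric tail for j = 2,…,5 red balls.
Favorable = C(11,2)·C(9,3) + C(11,3)·C(9,2) + C(11,4)·C(9,1) + C(11,5)·C(9,0) = 13992; total = C(20,5) = 15504.
P = 13992/15504 = 583/646 ≈ 0.9025.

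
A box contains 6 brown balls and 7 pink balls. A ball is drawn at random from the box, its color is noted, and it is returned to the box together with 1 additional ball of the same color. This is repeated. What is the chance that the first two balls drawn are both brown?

After a brown draw the box holds 7 brown out of 14.
P = (6/13)·(7/14) = 3/13 ≈ 0.2308.

3/13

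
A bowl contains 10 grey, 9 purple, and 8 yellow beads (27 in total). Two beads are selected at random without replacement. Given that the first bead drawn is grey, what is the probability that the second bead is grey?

After removing 1 grey, the bowl has 9 grey out of 26 remaining.
P(second is grey | given) = 9/26 ≈ 0.3462.

9/26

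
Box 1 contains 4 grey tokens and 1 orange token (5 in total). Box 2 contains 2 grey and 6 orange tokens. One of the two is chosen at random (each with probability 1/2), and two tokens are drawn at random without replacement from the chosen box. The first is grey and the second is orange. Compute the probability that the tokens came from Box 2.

P(E | Box 1) = 1/5; P(E | Box 2) = 3/14.
P(E) = 1/2·1/5 + 1/2·3/14 = 29/140.
By Bayes' rule, P(Box 2 | E) = 3/28 / 29/140 = 15/29 ≈ 0.5172.

15/29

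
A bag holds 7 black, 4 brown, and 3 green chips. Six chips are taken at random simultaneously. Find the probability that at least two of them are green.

5/13

Sum the hypergeometric tail for j = 2,…,3 green chips.
Favorable = C(3,2)·C(11,4) + C(3,3)·C(11,3) = 1155; total = C(14,6) = 3003.
P = 1155/3003 = 5/13 ≈ 0.3846.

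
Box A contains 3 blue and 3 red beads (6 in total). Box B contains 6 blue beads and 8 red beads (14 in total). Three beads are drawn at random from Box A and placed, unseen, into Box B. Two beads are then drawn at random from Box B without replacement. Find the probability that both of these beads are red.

203/680

Condition on how many of the transferred beads are red (from Box A: 3 red of 6; then Box B has 17 total).
  0 red: C(3,0)C(3,3)/C(6,3) = 1/20; then P = C(8,2)/C(17,2) = 7/34
  1 red: C(3,1)C(3,2)/C(6,3) = 9/20; then P = C(9,2)/C(17,2) = 9/34
  2 red: C(3,2)C(3,1)/C(6,3) = 9/20; then P = C(10,2)/C(17,2) = 45/136
  3 red: C(3,3)C(3,0)/C(6,3) = 1/20; then P = C(11,2)/C(17,2) = 55/136
P(both red) = 203/680 ≈ 0.2985.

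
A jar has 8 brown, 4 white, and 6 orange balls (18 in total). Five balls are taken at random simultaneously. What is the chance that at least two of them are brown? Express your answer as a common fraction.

79/102

Sum the hypergeometric tail for j = 2,…,5 brown balls.
Favorable = C(8,2)·C(10,3) + C(8,3)·C(10,2) + C(8,4)·C(10,1) + C(8,5)·C(10,0) = 6636; total = C(18,5) = 8568.
P = 6636/8568 = 79/102 ≈ 0.7745.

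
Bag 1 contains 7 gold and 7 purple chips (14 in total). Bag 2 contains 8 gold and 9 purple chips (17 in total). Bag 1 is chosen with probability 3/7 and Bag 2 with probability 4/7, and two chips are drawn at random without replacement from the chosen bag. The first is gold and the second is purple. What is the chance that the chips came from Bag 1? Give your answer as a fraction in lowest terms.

119/275

P(E | Bag 1) = 7/26; P(E | Bag 2) = 9/34.
P(E) = 3/7·7/26 + 4/7·9/34 = 825/3094.
By Bayes' rule, P(Bag 1 | E) = 3/26 / 825/3094 = 119/275 ≈ 0.4327.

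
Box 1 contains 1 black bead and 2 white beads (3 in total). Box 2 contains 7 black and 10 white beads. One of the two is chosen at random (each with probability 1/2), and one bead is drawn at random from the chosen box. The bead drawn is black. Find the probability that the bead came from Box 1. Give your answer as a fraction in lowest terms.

P(black | Box 1) = 1/3; P(black | Box 2) = 7/17.
P(black) = 1/2·1/3 + 1/2·7/17 = 19/51.
By Bayes' rule, P(Box 1 | black) = 1/6 / 19/51 = 17/38 ≈ 0.4474.

17/38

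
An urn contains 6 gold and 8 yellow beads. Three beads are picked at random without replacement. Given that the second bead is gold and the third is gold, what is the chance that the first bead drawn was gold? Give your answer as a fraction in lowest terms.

1/3

P(first=gold and the second bead is gold and the third is gold) = (6/14)·(5/13)·(4/12) = 5/91.
P(E) = Σ over first color = 5/91 + 10/91 = 15/91.
By Bayes, P(first=gold | E) = 5/91 / 15/91 = 1/3 ≈ 0.3333.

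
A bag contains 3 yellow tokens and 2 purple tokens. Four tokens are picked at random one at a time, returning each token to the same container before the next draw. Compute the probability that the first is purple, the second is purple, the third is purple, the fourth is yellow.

24/625

Multiply the conditional probability of each draw in order, with replacement (the composition resets each draw).
P = (2/5) · (2/5) · (2/5) · (3/5) = 24/625 ≈ 0.0384.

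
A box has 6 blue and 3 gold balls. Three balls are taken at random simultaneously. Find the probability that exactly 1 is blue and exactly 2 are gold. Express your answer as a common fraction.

3/14

Unordered draws without replacement: count favorable combinations over C(9,3).
Favorable = C(6,1) · C(3,2) = 18; total = C(9,3) = 84.
P = 18/84 = 3/14 ≈ 0.2143.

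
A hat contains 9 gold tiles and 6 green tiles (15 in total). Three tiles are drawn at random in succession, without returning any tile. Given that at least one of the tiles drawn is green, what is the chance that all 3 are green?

20/371

P(all 3 green) = C(6,3)/C(15,3) = 4/91; P(at least one green) = 1 − C(9,3)/C(15,3) = 53/65.
Since 'all 3 green' ⊆ 'at least one green', P(all 3 | at least one) = 4/91 / 53/65 = 20/371 ≈ 0.0539.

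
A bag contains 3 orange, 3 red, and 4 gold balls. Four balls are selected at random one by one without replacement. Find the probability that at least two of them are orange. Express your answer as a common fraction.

1/3

Sum the hypergeometric tail for j = 2,…,3 orange balls.
Favorable = C(3,2)·C(7,2) + C(3,3)·C(7,1) = 70; total = C(10,4) = 210.
P = 70/210 = 1/3 ≈ 0.3333.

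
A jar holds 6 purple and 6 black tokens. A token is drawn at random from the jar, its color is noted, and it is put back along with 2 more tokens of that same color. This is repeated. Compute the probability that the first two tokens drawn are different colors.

Either purple then black, or black then purple; after the first draw the total is 14.
P = (6/12)·(6/14) + (6/12)·(6/14) = 3/7 ≈ 0.4286.

3/7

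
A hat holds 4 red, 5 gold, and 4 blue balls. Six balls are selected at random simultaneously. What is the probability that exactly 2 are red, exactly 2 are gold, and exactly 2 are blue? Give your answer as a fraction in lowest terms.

Unordered draws without replacement: count favorable combinations over C(13,6).
Favorable = C(4,2) · C(5,2) · C(4,2) = 360; total = C(13,6) = 1716.
P = 360/1716 = 30/143 ≈ 0.2098.

30/143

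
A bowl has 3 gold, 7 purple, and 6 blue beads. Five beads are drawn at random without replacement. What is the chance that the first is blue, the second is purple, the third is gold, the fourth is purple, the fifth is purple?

Multiply the conditional probability of each draw in order, without replacement, so each draw removes one from its color and from the total.
P = (6/16) · (7/15) · (3/14) · (6/13) · (5/12) = 3/416 ≈ 0.0072.

3/416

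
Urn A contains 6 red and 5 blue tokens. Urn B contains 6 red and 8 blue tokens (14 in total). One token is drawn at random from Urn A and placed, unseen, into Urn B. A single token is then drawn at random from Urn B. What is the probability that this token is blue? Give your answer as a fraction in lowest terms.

31/55

Condition on how many of the transferred tokens are blue (from Urn A: 5 blue of 11; then Urn B has 15 total).
  0 blue: C(5,0)C(6,1)/C(11,1) = 6/11; then P = 8/15
  1 blue: C(5,1)C(6,0)/C(11,1) = 5/11; then P = 9/15
P(blue from Urn B) = 31/55 ≈ 0.5636.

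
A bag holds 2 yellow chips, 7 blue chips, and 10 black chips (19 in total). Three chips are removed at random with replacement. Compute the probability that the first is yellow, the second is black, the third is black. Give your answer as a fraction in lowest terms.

200/6859

Multiply the conditional probability of each draw in order, with replacement (the composition resets each draw).
P = (2/19) · (10/19) · (10/19) = 200/6859 ≈ 0.0292.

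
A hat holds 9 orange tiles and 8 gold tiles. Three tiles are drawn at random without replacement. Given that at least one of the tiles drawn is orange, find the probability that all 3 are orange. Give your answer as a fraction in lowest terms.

P(all 3 orange) = C(9,3)/C(17,3) = 21/170; P(at least one orange) = 1 − C(8,3)/C(17,3) = 78/85.
Since 'all 3 orange' ⊆ 'at least one orange', P(all 3 | at least one) = 21/170 / 78/85 = 7/52 ≈ 0.1346.

7/52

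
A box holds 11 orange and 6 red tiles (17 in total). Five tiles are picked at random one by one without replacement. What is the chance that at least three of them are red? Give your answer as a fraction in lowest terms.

Sum the hypergeometric tail for j = 3,…,5 red tiles.
Favorable = C(6,3)·C(11,2) + C(6,4)·C(11,1) + C(6,5)·C(11,0) = 1271; total = C(17,5) = 6188.
P = 1271/6188 = 1271/6188 ≈ 0.2054.

1271/6188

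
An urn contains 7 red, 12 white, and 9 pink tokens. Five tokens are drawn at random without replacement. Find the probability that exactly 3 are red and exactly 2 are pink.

1/78

Unordered draws without replacement: count favorable combinations over C(28,5).
Favorable = C(7,3) · C(12,0) · C(9,2) = 1260; total = C(28,5) = 98280.
P = 1260/98280 = 1/78 ≈ 0.0128.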